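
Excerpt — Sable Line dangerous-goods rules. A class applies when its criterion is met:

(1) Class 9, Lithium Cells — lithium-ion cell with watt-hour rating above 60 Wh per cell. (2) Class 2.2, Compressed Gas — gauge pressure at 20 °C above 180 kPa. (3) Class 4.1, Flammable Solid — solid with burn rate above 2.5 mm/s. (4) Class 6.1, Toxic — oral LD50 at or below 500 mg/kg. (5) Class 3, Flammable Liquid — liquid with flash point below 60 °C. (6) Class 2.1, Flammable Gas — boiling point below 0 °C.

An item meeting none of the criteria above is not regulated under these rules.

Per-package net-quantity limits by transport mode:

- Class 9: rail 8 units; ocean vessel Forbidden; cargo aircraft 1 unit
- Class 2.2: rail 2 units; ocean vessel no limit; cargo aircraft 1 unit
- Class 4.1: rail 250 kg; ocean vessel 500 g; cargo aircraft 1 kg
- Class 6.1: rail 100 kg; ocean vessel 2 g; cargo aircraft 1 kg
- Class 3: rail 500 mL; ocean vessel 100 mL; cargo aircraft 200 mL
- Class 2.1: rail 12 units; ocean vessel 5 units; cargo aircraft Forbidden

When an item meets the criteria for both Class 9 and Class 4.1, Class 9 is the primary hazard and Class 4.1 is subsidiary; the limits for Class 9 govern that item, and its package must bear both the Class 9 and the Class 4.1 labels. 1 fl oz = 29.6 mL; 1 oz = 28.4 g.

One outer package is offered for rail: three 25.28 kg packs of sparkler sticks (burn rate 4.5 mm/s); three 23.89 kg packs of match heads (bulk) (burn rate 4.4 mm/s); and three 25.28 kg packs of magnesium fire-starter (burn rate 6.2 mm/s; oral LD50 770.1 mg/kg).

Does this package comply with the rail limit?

Sparkler sticks: burn rate 4.5 mm/s > 2.5 mm/s → Class 4.1 (Flammable Solid).
Burn rate 4.4 mm/s meets the Class 4.1 criterion (Flammable Solid), so the match heads (bulk) are Class 4.1.
Burn rate 6.2 mm/s meets the Class 4.1 criterion (Flammable Solid), so the magnesium fire-starter is Class 4.1.
Total Class 4.1: (three 25.28 kg packs = 75.84 kg) + (three 23.89 kg packs = 71.67 kg) + (three 25.28 kg packs = 75.84 kg) = 223.35 kg.
223.35 kg ≤ 250 kg (rail limit, Class 4.1) — within limit.

Yes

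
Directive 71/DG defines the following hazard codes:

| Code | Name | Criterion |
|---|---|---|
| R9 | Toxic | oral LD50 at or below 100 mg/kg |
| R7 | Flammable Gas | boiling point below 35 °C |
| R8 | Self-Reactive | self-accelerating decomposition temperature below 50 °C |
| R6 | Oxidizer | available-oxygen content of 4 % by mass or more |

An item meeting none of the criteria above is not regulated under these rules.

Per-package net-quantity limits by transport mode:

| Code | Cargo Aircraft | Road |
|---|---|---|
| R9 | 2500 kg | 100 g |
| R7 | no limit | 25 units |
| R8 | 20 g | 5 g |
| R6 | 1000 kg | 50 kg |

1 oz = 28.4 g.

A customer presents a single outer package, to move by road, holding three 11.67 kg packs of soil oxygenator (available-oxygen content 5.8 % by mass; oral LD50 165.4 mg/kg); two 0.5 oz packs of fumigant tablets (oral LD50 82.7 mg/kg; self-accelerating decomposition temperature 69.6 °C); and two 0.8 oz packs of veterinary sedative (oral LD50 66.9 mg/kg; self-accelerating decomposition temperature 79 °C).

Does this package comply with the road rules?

With available-oxygen content 5.8 % by mass (≥ 4 % by mass), the soil oxygenator falls in Code R6.
Oral LD50 82.7 mg/kg meets the Code R9 criterion (Toxic), so the fumigant tablets are Code R9.
The veterinary sedative has oral LD50 66.9 mg/kg, which is ≤ 100 mg/kg, so it is Code R9 (Toxic).
Total Code R9: (two 0.5 oz packs = 28.4 g) + (two 0.8 oz packs = 45.44 g) = 73.84 g.
73.84 g ≤ 100 g (road limit, Code R9) — within limit.
Code R6 quantity: three 11.67 kg packs = 35.01 kg.
That is within the Code R6 road limit of 50 kg.
Every hazard code is within its road limit and no segregation rule is violated.

Yes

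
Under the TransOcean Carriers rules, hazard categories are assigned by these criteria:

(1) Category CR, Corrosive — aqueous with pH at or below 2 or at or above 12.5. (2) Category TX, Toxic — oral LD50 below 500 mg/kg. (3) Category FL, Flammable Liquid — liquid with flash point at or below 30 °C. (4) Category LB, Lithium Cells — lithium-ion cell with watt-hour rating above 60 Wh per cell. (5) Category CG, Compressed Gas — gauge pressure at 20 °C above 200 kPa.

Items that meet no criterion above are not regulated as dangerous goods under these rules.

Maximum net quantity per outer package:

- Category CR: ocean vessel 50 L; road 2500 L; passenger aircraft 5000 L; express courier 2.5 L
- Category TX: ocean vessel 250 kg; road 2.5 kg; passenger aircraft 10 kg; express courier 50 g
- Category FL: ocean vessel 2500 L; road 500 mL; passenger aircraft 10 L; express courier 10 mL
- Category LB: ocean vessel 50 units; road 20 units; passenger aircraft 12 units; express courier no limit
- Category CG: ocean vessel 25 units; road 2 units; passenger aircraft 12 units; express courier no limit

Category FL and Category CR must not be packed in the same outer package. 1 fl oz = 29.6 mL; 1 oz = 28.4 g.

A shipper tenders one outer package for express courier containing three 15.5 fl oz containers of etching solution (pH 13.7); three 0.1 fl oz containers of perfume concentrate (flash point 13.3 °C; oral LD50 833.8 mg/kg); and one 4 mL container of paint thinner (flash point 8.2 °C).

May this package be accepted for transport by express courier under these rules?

No

Etching solution: pH 13.7 ≥ 12.5 → Category CR (Corrosive).
Perfume concentrate: flash point 13.3 °C ≤ 30 °C → Category FL (Flammable Liquid).
The paint thinner has flash point 8.2 °C, which is ≤ 30 °C, so it is Category FL (Flammable Liquid).
Category FL net quantity: (three 0.1 fl oz containers = 8.88 mL) + 4 mL = 12.88 mL.
12.88 mL exceeds the express courier limit of 10 mL for Category FL.
Category CR quantity: three 15.5 fl oz containers = 1376.4 mL.
That is within the Category CR express courier limit of 2.5 L.
Category FL and Category CR may not share an outer package.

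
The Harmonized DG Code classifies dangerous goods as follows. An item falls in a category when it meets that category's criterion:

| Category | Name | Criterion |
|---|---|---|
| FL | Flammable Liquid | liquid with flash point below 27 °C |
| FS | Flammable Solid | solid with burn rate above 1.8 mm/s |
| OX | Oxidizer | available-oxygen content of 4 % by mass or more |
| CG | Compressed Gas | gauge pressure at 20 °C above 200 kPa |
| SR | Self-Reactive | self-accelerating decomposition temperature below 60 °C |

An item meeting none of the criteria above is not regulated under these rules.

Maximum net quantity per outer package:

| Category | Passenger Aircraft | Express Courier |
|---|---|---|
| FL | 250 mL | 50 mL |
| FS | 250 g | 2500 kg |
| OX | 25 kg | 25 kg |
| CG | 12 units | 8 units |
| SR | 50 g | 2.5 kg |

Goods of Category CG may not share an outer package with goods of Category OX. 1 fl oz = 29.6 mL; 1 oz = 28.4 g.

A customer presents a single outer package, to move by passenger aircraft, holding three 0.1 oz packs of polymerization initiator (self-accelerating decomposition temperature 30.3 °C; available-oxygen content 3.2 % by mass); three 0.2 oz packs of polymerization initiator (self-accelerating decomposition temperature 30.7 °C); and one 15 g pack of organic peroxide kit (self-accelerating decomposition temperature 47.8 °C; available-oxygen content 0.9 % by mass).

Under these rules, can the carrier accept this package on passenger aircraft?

Self-accelerating decomposition temperature 30.3 °C meets the Category SR criterion (Self-Reactive), so the polymerization initiator is Category SR.
With self-accelerating decomposition temperature 30.7 °C (< 60 °C), the polymerization initiator falls in Category SR.
With self-accelerating decomposition temperature 47.8 °C (< 60 °C), the organic peroxide kit falls in Category SR.
Category SR net quantity: (three 0.1 oz packs = 8.52 g) + (three 0.2 oz packs = 17.04 g) + 15 g = 40.56 g.
40.56 g is within the passenger aircraft limit of 50 g for Category SR.

Yes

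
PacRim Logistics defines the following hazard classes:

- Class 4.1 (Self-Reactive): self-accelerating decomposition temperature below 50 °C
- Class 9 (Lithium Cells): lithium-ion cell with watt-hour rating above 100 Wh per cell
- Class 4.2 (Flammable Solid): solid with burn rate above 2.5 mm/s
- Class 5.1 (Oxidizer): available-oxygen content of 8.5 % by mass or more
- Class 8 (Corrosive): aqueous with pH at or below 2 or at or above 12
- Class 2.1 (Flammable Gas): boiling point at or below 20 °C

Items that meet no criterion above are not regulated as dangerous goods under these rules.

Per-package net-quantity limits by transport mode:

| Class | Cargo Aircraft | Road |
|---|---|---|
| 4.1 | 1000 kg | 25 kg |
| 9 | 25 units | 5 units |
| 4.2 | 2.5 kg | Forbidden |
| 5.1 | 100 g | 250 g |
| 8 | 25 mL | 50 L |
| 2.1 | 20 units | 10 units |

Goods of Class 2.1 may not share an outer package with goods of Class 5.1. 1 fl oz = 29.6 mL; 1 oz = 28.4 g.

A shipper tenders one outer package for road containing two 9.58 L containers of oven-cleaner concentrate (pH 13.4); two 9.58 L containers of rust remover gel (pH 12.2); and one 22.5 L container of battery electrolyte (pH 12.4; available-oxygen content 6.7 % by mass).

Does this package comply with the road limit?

No

The oven-cleaner concentrate has pH 13.4, which is ≥ 12, so it is Class 8 (Corrosive).
Rust remover gel: pH 12.2 ≥ 12 → Class 8 (Corrosive).
Battery electrolyte: pH 12.4 ≥ 12 → Class 8 (Corrosive).
Total Class 8: (two 9.58 L containers = 19.16 L) + (two 9.58 L containers = 19.16 L) + 22.5 L = 60.82 L.
60.82 L > 50 L (road limit, Class 8) — over the limit.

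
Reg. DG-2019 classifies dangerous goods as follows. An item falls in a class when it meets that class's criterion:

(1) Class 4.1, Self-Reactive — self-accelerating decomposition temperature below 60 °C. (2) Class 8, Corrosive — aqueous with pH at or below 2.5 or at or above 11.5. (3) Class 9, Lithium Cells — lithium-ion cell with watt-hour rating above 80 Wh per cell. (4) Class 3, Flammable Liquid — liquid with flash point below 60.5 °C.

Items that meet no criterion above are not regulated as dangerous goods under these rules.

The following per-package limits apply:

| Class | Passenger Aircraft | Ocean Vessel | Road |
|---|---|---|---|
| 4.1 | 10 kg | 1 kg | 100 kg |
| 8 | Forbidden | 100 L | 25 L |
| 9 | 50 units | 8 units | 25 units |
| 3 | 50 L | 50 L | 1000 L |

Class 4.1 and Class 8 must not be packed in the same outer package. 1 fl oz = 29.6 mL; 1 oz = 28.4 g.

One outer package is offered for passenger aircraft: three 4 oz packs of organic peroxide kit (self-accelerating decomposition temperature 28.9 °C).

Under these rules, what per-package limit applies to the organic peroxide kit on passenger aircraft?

10 kg

Self-accelerating decomposition temperature 28.9 °C meets the Class 4.1 criterion (Self-Reactive), so the organic peroxide kit is Class 4.1.
The passenger aircraft limit for Class 4.1 is 10 kg.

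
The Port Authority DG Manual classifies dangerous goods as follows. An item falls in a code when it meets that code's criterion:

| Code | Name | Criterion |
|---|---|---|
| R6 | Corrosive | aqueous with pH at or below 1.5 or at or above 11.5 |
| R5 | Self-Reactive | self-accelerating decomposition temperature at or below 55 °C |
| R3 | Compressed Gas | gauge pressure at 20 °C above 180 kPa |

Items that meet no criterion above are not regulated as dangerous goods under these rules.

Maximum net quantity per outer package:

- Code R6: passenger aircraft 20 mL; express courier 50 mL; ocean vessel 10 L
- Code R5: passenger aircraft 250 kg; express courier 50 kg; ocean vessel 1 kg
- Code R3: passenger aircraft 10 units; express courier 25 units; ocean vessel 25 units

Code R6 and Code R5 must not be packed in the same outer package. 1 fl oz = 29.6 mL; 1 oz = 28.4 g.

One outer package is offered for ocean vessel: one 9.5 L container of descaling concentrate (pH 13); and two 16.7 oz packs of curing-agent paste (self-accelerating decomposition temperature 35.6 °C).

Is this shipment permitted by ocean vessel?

With pH 13 (≥ 11.5), the descaling concentrate falls in Code R6.
Curing-agent paste: self-accelerating decomposition temperature 35.6 °C ≤ 55 °C → Code R5 (Self-Reactive).
Code R6 quantity: 9.5 L.
That is within the Code R6 ocean vessel limit of 10 L.
Code R5 quantity: two 16.7 oz packs = 948.56 g.
That is within the Code R5 ocean vessel limit of 1 kg.
Code R6 and Code R5 may not share an outer package.

No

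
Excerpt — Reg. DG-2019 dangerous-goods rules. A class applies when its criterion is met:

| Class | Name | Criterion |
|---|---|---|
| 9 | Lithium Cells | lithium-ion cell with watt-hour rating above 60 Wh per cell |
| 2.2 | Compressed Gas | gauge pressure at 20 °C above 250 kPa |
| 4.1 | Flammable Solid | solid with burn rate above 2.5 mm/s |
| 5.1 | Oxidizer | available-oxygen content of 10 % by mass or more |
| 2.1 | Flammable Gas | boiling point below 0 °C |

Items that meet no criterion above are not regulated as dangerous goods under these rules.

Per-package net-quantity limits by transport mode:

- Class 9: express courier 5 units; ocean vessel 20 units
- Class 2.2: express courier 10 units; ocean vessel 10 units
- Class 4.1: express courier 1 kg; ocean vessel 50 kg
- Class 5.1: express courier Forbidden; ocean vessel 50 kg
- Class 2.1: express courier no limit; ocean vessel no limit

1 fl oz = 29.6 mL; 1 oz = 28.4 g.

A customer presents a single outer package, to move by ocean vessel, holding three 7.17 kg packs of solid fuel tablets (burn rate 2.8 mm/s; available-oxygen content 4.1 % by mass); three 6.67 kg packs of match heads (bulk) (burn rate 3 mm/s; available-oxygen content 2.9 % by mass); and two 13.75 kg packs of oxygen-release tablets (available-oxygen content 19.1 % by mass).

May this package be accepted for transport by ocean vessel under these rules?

Burn rate 2.8 mm/s meets the Class 4.1 criterion (Flammable Solid), so the solid fuel tablets are Class 4.1.
The match heads (bulk) have burn rate 3 mm/s, which is > 2.5 mm/s, so they are Class 4.1 (Flammable Solid).
Oxygen-release tablets: available-oxygen content 19.1 % by mass ≥ 10 % by mass → Class 5.1 (Oxidizer).
Class 4.1 net quantity: (three 7.17 kg packs = 21.51 kg) + (three 6.67 kg packs = 20.01 kg) = 41.52 kg.
41.52 kg is within the ocean vessel limit of 50 kg for Class 4.1.
Class 5.1 quantity: two 13.75 kg packs = 27.5 kg.
That is within the Class 5.1 ocean vessel limit of 50 kg.
Every hazard class is within its ocean vessel limit and no segregation rule is violated.

Yes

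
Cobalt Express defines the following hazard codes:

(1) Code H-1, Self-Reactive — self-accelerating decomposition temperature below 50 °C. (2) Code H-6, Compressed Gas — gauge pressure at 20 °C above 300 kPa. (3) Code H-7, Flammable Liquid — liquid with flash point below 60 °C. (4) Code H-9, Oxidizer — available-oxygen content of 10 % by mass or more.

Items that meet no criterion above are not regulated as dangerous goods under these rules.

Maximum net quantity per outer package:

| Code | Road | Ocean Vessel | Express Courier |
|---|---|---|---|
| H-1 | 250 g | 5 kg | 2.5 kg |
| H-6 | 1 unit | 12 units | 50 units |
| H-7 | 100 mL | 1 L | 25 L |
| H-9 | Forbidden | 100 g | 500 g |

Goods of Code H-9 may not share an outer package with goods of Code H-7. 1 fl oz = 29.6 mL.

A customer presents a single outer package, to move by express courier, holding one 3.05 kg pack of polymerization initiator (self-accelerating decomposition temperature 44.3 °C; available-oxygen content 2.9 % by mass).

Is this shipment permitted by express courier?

With self-accelerating decomposition temperature 44.3 °C (< 50 °C), the polymerization initiator falls in Code H-1.
Code H-1 quantity: 3.05 kg.
That exceeds the Code H-1 express courier limit of 2.5 kg.

No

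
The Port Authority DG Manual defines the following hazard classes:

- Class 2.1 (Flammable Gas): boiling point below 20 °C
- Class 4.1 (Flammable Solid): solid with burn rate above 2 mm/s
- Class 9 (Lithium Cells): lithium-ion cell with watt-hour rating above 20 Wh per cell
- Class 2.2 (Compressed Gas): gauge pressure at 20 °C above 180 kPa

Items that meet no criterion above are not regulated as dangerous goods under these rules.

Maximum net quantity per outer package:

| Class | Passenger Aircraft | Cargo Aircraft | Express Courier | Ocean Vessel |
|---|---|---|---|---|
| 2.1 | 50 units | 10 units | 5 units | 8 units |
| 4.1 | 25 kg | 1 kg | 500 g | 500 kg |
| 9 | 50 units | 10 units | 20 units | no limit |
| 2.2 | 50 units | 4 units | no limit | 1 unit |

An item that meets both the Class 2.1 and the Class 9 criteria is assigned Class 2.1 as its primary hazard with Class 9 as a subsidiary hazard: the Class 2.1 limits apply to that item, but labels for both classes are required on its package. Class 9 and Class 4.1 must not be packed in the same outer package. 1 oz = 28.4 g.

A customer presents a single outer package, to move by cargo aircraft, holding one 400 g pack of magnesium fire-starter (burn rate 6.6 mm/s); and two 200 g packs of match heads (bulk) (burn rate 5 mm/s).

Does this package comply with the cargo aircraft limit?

The magnesium fire-starter has burn rate 6.6 mm/s, which is > 2 mm/s, so it is Class 4.1 (Flammable Solid).
Match heads (bulk): burn rate 5 mm/s > 2 mm/s → Class 4.1 (Flammable Solid).
Total Class 4.1: 400 g + (two 200 g packs = 400 g) = 800 g.
That is within the Class 4.1 cargo aircraft limit of 1 kg.

Yes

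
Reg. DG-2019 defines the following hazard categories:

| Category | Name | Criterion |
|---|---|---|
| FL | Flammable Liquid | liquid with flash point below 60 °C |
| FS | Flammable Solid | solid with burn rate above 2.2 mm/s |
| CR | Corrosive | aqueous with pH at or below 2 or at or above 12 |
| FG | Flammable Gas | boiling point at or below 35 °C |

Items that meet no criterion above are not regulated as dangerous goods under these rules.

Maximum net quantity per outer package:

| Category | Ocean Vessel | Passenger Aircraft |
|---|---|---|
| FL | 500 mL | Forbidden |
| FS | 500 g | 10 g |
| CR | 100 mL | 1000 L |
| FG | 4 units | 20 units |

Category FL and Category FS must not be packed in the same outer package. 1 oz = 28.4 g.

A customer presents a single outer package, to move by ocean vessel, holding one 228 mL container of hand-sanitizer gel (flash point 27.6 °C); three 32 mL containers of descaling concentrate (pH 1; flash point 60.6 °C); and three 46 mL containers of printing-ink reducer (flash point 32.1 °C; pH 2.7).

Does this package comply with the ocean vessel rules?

Yes

Flash point 27.6 °C meets the Category FL criterion (Flammable Liquid), so the hand-sanitizer gel is Category FL.
Descaling concentrate: pH 1 ≤ 2 → Category CR (Corrosive).
Printing-ink reducer: flash point 32.1 °C < 60 °C → Category FL (Flammable Liquid).
Category CR quantity: three 32 mL containers = 96 mL.
96 mL is within the ocean vessel limit of 100 mL for Category CR.
Category FL net quantity: 228 mL + (three 46 mL containers = 138 mL) = 366 mL.
That is within the Category FL ocean vessel limit of 500 mL.
The segregation rule (Category FL with Category FS) does not apply to Category CR with Category FL.
Every hazard category is within its ocean vessel limit and no segregation rule is violated.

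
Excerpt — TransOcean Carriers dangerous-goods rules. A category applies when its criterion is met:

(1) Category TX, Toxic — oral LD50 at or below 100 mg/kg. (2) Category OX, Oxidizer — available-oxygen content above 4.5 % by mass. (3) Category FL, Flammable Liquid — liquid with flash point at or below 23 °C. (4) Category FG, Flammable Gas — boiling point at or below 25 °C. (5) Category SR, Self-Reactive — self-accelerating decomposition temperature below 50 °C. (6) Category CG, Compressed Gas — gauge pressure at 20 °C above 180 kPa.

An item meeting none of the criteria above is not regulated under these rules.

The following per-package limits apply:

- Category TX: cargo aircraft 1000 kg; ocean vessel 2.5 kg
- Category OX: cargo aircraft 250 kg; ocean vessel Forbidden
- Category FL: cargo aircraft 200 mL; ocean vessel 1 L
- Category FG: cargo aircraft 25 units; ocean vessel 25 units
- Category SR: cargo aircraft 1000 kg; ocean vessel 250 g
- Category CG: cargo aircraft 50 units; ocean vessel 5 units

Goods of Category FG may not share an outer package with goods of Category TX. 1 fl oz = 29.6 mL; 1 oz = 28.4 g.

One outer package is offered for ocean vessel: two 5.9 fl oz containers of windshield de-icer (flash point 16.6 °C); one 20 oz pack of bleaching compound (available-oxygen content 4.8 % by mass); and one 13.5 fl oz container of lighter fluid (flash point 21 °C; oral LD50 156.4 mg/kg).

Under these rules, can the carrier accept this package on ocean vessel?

No

The windshield de-icer has flash point 16.6 °C, which is ≤ 23 °C, so it is Category FL (Flammable Liquid).
Available-oxygen content 4.8 % by mass meets the Category OX criterion (Oxidizer), so the bleaching compound is Category OX.
With flash point 21 °C (≤ 23 °C), the lighter fluid falls in Category FL.
Category FL net quantity: (two 5.9 fl oz containers = 349.28 mL) + (one 13.5 fl oz container = 399.6 mL) = 748.88 mL.
748.88 mL is within the ocean vessel limit of 1 L for Category FL.
Category OX quantity: one 20 oz pack = 568 g.
Category OX is Forbidden by ocean vessel.
The segregation rule (Category FG with Category TX) does not apply to Category FL with Category OX.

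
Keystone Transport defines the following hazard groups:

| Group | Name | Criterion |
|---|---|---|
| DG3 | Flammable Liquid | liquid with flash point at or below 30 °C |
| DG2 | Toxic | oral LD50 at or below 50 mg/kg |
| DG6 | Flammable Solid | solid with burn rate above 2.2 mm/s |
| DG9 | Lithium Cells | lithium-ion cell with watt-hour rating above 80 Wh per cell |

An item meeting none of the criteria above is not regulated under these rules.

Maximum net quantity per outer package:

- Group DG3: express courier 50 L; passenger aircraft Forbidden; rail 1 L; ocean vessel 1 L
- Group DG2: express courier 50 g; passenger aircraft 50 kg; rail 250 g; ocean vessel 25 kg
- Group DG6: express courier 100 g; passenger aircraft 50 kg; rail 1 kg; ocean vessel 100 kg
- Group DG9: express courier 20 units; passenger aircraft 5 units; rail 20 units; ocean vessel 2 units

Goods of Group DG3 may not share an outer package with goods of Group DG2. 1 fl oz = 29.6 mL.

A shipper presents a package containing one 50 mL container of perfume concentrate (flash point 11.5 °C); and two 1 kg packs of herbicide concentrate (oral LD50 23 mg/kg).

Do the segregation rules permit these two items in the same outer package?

Flash point 11.5 °C meets the Group DG3 criterion (Flammable Liquid), so the perfume concentrate is Group DG3.
The herbicide concentrate has oral LD50 23 mg/kg, which is ≤ 50 mg/kg, so it is Group DG2 (Toxic).
Group DG3 and Group DG2 may not share an outer package.

No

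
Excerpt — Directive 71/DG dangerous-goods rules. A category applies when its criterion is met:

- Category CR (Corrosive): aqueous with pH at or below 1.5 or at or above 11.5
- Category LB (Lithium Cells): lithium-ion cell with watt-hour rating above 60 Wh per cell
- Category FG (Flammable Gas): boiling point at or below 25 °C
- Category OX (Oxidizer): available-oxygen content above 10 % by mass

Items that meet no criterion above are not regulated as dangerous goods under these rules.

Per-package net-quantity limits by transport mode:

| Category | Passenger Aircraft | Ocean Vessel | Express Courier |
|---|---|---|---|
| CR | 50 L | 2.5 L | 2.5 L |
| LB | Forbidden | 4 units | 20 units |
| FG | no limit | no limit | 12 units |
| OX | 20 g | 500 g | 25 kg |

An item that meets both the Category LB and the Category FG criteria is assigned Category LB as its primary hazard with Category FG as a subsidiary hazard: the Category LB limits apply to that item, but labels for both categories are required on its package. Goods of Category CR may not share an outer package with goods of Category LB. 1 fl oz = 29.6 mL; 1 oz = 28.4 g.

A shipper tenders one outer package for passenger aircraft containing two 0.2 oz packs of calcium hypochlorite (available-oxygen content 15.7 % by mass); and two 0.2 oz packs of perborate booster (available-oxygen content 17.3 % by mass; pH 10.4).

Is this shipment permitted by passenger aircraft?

No

The calcium hypochlorite has available-oxygen content 15.7 % by mass, which is > 10 % by mass, so it is Category OX (Oxidizer).
Perborate booster: available-oxygen content 17.3 % by mass > 10 % by mass → Category OX (Oxidizer).
Category OX net quantity: (two 0.2 oz packs = 11.36 g) + (two 0.2 oz packs = 11.36 g) = 22.72 g.
That exceeds the Category OX passenger aircraft limit of 20 g.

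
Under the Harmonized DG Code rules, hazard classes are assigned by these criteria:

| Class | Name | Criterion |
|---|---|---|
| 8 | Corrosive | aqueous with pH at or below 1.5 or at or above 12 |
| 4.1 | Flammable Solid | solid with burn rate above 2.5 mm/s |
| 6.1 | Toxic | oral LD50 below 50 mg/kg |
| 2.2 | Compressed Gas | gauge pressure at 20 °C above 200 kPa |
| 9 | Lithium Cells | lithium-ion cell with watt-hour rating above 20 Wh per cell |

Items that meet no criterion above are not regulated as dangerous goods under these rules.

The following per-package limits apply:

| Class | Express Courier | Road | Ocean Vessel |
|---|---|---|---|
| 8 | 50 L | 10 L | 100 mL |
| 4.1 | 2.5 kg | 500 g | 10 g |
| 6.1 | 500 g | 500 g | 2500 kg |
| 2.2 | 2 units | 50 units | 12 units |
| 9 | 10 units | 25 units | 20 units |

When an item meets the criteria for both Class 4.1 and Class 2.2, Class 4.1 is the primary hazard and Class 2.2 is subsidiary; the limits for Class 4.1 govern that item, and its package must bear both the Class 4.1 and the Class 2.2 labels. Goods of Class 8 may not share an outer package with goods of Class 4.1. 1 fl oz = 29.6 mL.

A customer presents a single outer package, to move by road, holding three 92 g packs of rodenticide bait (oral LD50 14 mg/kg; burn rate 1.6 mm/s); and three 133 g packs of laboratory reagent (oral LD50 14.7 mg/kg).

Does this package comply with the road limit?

The rodenticide bait has oral LD50 14 mg/kg, which is < 50 mg/kg, so it is Class 6.1 (Toxic).
The laboratory reagent has oral LD50 14.7 mg/kg, which is < 50 mg/kg, so it is Class 6.1 (Toxic).
Total Class 6.1: (three 92 g packs = 276 g) + (three 133 g packs = 399 g) = 675 g.
That exceeds the Class 6.1 road limit of 500 g.

No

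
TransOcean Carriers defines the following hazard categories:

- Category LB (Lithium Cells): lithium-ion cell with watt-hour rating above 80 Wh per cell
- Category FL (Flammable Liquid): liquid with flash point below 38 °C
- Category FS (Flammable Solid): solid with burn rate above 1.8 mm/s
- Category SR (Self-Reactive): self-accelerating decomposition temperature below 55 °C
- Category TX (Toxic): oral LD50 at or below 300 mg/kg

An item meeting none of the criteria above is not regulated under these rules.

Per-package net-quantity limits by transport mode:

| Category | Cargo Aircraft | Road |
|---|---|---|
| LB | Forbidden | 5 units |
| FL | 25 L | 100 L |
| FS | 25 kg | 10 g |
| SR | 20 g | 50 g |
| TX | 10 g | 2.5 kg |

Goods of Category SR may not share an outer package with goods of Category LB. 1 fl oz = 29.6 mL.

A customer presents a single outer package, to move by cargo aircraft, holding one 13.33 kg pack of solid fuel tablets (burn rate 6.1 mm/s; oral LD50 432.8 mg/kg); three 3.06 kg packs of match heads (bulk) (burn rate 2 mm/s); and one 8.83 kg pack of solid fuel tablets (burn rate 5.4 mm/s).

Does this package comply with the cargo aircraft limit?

Burn rate 6.1 mm/s meets the Category FS criterion (Flammable Solid), so the solid fuel tablets are Category FS.
Match heads (bulk): burn rate 2 mm/s > 1.8 mm/s → Category FS (Flammable Solid).
Solid fuel tablets: burn rate 5.4 mm/s > 1.8 mm/s → Category FS (Flammable Solid).
Category FS net quantity: 13.33 kg + (three 3.06 kg packs = 9.18 kg) + 8.83 kg = 31.34 kg.
31.34 kg exceeds the cargo aircraft limit of 25 kg for Category FS.

No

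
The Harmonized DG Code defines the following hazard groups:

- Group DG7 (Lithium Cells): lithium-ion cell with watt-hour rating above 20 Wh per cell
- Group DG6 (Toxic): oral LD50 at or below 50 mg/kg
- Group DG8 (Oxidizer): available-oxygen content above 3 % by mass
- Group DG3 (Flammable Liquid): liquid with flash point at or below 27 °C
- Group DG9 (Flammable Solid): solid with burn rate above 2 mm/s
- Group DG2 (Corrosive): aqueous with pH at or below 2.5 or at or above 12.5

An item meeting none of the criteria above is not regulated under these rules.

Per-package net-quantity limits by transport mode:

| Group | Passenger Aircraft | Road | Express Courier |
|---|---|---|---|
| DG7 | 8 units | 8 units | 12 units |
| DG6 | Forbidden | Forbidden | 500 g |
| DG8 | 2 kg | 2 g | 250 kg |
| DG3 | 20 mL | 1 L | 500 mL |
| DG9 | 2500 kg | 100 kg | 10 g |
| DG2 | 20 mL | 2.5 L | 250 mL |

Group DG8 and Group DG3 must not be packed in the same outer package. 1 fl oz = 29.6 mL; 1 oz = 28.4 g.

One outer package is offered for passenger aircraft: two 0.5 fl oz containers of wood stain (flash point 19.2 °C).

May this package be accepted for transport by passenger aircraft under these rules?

No

The wood stain has flash point 19.2 °C, which is ≤ 27 °C, so it is Group DG3 (Flammable Liquid).
Group DG3 quantity: two 0.5 fl oz containers = 29.6 mL.
That exceeds the Group DG3 passenger aircraft limit of 20 mL.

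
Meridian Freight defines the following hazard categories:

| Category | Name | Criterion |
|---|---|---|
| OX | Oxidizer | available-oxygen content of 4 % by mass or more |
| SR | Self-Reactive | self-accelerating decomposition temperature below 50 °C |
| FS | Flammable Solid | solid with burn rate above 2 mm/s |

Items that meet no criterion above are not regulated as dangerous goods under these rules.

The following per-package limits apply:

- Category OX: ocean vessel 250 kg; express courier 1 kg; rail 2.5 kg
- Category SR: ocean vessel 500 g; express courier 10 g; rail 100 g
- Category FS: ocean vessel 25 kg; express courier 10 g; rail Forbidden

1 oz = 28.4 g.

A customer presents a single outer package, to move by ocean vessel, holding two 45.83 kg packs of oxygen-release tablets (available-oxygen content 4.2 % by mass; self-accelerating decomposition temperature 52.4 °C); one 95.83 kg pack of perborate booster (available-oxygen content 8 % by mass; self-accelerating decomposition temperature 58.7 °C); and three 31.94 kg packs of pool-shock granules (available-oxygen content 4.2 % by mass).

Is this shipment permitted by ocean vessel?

No

With available-oxygen content 4.2 % by mass (≥ 4 % by mass), the oxygen-release tablets fall in Category OX.
Perborate booster: available-oxygen content 8 % by mass ≥ 4 % by mass → Category OX (Oxidizer).
Available-oxygen content 4.2 % by mass meets the Category OX criterion (Oxidizer), so the pool-shock granules are Category OX.
Category OX net quantity: (two 45.83 kg packs = 91.66 kg) + 95.83 kg + (three 31.94 kg packs = 95.82 kg) = 283.31 kg.
That exceeds the Category OX ocean vessel limit of 250 kg.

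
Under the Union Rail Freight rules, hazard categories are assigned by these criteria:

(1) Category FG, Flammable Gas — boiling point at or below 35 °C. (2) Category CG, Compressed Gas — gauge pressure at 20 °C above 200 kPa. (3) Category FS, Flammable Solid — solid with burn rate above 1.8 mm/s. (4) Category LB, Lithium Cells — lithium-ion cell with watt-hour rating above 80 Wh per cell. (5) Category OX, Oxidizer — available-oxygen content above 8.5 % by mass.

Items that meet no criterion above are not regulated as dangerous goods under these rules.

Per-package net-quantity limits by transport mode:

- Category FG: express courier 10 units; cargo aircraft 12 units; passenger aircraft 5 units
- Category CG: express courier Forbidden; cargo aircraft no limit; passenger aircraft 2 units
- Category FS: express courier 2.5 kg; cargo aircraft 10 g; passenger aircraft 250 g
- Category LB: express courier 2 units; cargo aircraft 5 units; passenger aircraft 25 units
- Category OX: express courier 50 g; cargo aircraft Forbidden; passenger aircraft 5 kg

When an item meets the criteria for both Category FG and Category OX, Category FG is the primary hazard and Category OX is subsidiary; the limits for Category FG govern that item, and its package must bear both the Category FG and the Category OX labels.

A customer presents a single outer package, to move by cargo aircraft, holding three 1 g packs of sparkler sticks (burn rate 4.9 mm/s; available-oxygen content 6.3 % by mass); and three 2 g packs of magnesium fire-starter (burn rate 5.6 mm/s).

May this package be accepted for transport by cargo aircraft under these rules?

Yes

The sparkler sticks have burn rate 4.9 mm/s, which is > 1.8 mm/s, so they are Category FS (Flammable Solid).
Burn rate 5.6 mm/s meets the Category FS criterion (Flammable Solid), so the magnesium fire-starter is Category FS.
Category FS net quantity: (three 1 g packs = 3 g) + (three 2 g packs = 6 g) = 9 g.
9 g ≤ 10 g (cargo aircraft limit, Category FS) — within limit.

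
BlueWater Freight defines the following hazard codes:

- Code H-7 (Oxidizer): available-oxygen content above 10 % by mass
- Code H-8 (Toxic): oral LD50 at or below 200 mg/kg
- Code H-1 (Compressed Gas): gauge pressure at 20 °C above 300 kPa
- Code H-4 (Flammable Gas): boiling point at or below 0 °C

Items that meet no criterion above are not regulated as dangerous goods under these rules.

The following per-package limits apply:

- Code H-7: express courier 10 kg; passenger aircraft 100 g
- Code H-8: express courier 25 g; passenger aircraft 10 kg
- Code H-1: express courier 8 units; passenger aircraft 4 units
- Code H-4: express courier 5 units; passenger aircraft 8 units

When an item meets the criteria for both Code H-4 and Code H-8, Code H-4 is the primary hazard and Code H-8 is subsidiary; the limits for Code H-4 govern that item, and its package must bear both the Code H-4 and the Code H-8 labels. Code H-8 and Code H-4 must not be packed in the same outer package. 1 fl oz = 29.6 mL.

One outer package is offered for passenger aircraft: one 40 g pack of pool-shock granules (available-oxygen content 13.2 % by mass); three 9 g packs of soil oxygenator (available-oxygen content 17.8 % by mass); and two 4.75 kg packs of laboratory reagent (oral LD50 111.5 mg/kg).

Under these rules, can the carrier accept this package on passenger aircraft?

Pool-shock granules: available-oxygen content 13.2 % by mass > 10 % by mass → Code H-7 (Oxidizer).
The soil oxygenator has available-oxygen content 17.8 % by mass, which is > 10 % by mass, so it is Code H-7 (Oxidizer).
With oral LD50 111.5 mg/kg (≤ 200 mg/kg), the laboratory reagent falls in Code H-8.
Total Code H-7: 40 g + (three 9 g packs = 27 g) = 67 g.
67 g is within the passenger aircraft limit of 100 g for Code H-7.
Code H-8 quantity: two 4.75 kg packs = 9.5 kg.
9.5 kg ≤ 10 kg (passenger aircraft limit, Code H-8) — within limit.
The segregation rule (Code H-8 with Code H-4) does not apply to Code H-7 with Code H-8.
Every hazard code is within its passenger aircraft limit and no segregation rule is violated.

Yes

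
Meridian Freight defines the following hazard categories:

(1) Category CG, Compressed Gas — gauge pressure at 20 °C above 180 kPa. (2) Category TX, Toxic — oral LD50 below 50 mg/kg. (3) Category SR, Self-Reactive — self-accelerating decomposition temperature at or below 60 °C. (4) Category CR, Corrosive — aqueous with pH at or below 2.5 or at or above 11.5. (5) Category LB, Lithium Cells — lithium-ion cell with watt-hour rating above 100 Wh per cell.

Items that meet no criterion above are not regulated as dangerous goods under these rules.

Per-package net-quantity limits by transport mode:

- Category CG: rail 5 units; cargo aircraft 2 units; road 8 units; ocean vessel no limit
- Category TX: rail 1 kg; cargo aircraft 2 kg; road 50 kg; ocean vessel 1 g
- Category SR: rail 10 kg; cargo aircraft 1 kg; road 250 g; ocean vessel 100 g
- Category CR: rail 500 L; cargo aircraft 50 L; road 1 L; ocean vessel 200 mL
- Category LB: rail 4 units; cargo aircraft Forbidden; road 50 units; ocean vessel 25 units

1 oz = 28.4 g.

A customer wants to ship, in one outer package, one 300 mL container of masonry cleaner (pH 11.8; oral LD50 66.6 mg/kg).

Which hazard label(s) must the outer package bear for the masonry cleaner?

Category CR

The masonry cleaner has pH 11.8, which is ≥ 11.5, so it is Category CR (Corrosive).
Only the Category CR label is required.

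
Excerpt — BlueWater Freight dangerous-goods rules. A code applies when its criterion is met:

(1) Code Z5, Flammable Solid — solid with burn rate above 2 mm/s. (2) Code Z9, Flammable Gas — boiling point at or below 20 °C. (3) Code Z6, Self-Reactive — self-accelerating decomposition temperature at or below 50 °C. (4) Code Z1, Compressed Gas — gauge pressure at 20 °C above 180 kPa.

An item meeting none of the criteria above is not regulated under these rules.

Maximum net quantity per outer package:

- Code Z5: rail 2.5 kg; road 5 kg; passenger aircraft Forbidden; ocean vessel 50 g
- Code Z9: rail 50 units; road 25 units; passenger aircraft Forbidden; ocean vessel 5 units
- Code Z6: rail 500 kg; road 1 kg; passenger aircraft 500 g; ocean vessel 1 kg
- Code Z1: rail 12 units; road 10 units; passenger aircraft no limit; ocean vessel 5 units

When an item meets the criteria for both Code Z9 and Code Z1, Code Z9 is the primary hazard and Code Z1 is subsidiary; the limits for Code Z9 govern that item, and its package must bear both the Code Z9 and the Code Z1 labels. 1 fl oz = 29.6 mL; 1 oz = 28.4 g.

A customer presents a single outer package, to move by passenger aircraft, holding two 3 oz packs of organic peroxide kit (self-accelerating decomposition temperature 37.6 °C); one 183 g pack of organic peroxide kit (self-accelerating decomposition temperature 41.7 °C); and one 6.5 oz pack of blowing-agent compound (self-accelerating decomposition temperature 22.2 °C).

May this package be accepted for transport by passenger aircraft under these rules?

No

Organic peroxide kit: self-accelerating decomposition temperature 37.6 °C ≤ 50 °C → Code Z6 (Self-Reactive).
Self-accelerating decomposition temperature 41.7 °C meets the Code Z6 criterion (Self-Reactive), so the organic peroxide kit is Code Z6.
Self-accelerating decomposition temperature 22.2 °C meets the Code Z6 criterion (Self-Reactive), so the blowing-agent compound is Code Z6.
Code Z6 net quantity: (two 3 oz packs = 170.4 g) + 183 g + (one 6.5 oz pack = 184.6 g) = 538 g.
538 g exceeds the passenger aircraft limit of 500 g for Code Z6.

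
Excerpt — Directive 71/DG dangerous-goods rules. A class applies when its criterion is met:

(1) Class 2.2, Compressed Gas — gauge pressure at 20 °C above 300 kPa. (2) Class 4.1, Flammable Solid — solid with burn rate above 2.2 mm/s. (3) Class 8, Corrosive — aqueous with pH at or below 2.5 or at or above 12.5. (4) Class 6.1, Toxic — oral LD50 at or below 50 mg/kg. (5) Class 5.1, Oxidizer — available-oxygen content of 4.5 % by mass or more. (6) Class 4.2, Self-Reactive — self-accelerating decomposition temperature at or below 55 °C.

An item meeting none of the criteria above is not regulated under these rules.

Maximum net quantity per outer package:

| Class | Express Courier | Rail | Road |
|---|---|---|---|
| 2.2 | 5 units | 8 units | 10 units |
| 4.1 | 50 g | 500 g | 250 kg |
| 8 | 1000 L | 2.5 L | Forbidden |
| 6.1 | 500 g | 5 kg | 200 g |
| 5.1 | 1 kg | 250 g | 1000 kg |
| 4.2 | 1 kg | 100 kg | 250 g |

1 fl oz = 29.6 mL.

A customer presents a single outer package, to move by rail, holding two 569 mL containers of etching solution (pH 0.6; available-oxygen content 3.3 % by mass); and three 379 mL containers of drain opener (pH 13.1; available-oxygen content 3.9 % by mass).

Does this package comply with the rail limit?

Yes

pH 0.6 meets the Class 8 criterion (Corrosive), so the etching solution is Class 8.
The drain opener has pH 13.1, which is ≥ 12.5, so it is Class 8 (Corrosive).
Total Class 8: (two 569 mL containers = 1.138 L) + (three 379 mL containers = 1.137 L) = 2.275 L.
2.275 L is within the rail limit of 2.5 L for Class 8.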